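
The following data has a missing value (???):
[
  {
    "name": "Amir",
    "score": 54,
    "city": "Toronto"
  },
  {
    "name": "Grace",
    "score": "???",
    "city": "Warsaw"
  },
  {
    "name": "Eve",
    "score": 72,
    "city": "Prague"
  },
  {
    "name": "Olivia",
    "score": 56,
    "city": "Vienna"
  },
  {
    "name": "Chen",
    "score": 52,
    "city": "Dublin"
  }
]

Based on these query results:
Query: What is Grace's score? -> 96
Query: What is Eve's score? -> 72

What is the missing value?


The missing value is Grace's score
From query: Grace's score = 96

ANSWER: 96


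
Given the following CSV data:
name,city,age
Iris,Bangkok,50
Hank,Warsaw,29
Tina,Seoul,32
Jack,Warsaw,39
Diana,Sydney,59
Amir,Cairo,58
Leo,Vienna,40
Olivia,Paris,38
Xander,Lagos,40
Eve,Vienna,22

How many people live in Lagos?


Scanning city column for 'Lagos':
  Row 9: Xander -> MATCH
Total matches: 1

ANSWER: 1


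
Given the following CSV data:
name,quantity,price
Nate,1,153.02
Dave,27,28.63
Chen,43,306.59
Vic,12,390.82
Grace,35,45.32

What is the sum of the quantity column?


Values in 'quantity' column:
  Row 1: 1
  Row 2: 27
  Row 3: 43
  Row 4: 12
  Row 5: 35
Sum = 1 + 27 + 43 + 12 + 35 = 118

ANSWER: 118


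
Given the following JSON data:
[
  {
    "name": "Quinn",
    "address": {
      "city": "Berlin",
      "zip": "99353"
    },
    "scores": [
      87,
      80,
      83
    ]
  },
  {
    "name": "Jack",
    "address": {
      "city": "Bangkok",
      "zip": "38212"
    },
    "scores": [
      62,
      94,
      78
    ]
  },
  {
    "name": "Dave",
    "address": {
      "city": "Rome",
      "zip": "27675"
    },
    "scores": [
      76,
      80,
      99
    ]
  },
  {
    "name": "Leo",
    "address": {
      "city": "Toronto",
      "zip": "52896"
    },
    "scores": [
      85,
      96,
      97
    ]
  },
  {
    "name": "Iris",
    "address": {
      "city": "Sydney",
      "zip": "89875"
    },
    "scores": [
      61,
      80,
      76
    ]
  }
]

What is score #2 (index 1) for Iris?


Path: records[4].scores[1]
Value: 80

ANSWER: 80


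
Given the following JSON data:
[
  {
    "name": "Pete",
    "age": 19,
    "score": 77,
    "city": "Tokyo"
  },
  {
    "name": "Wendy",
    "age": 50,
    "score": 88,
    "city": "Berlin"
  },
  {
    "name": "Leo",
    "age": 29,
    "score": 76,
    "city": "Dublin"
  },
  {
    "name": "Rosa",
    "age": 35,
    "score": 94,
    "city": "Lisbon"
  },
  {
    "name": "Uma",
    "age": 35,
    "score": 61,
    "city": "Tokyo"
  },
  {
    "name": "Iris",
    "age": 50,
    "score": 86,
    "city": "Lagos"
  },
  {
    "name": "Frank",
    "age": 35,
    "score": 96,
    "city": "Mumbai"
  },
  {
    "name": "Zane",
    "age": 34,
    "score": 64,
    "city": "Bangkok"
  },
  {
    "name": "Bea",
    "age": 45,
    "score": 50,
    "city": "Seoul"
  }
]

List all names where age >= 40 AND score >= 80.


Checking both conditions:
  Pete (age=19, score=77) -> no
  Wendy (age=50, score=88) -> YES
  Leo (age=29, score=76) -> no
  Rosa (age=35, score=94) -> no
  Uma (age=35, score=61) -> no
  Iris (age=50, score=86) -> YES
  Frank (age=35, score=96) -> no
  Zane (age=34, score=64) -> no
  Bea (age=45, score=50) -> no


ANSWER: Wendy, Iris


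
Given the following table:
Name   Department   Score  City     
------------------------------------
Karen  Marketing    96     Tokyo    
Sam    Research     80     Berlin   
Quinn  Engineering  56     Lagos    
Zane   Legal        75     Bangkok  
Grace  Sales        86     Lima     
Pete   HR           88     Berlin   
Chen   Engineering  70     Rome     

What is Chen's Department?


Row 7: Chen
Department = Engineering

ANSWER: Engineering


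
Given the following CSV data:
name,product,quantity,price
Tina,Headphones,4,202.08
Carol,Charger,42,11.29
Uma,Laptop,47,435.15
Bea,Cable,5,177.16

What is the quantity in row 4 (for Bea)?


Row 4: Bea
Column 'quantity' = 5

ANSWER: 5


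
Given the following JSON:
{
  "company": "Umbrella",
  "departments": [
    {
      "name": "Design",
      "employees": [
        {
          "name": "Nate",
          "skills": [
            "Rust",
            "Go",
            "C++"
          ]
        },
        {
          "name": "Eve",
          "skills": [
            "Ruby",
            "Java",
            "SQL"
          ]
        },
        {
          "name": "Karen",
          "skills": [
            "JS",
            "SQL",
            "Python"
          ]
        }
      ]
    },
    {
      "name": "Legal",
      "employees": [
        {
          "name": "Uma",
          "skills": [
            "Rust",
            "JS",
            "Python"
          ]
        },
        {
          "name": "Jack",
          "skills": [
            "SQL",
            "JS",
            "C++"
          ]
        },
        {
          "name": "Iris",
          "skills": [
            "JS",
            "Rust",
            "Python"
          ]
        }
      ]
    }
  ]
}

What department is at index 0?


Path: departments[0].name
Value: Design

ANSWER: Design


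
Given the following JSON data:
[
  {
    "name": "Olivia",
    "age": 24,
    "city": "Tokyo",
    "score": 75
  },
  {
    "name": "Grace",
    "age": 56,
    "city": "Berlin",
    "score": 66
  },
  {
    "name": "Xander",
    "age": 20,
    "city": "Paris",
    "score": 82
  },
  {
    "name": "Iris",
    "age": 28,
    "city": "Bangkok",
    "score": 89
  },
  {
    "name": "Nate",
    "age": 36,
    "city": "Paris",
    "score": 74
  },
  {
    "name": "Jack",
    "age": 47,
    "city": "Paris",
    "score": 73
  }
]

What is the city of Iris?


Looking up record where name = Iris
Record index: 3
Field 'city' = Bangkok

ANSWER: Bangkok


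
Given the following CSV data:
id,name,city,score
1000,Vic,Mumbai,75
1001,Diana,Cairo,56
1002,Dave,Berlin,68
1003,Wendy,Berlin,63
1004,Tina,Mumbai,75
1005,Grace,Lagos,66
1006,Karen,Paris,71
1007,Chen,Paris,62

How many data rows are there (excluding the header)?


Counting rows (excluding header):
Header: id,name,city,score
Data rows: 8

ANSWER: 8


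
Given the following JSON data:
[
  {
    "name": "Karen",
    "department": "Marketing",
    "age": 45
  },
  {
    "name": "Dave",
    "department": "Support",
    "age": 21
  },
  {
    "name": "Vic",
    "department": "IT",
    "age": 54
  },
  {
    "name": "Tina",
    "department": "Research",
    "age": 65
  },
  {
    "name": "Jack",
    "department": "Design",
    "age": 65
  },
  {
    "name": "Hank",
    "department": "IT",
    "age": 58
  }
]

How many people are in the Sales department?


Scanning records for department = Sales
  No matches found
Count: 0

ANSWER: 0


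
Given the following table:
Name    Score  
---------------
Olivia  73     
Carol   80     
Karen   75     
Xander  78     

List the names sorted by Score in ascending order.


Sorting by Score (ascending):
  Olivia: 73
  Karen: 75
  Xander: 78
  Carol: 80


ANSWER: Olivia, Karen, Xander, Carol


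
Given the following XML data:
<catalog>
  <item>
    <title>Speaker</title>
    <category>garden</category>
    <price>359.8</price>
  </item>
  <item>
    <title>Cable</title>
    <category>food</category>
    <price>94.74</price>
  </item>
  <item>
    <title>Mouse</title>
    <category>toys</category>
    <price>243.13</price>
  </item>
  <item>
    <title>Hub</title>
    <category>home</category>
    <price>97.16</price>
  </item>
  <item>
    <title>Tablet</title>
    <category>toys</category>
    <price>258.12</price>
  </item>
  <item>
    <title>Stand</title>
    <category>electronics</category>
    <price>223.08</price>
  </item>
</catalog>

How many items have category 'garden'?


Scanning <item> elements for <category>garden</category>:
  Item 1: Speaker -> MATCH
Count: 1

ANSWER: 1


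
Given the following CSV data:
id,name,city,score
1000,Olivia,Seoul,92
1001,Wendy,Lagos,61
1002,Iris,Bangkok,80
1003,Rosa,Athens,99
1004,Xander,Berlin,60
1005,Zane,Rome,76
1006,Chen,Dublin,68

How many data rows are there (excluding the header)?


Counting rows (excluding header):
Header: id,name,city,score
Data rows: 7

ANSWER: 7


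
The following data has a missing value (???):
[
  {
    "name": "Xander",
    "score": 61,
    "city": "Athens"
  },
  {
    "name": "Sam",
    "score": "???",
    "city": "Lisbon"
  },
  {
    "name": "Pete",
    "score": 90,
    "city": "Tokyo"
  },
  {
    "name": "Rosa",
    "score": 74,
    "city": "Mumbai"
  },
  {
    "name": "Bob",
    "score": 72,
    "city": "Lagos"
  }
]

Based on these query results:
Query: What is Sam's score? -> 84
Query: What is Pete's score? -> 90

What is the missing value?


The missing value is Sam's score
From query: Sam's score = 84

ANSWER: 84


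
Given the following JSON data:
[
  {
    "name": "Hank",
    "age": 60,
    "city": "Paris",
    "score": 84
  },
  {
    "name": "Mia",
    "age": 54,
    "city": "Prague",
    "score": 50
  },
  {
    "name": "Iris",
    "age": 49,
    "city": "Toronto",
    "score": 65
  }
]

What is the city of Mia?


Looking up record where name = Mia
Record index: 1
Field 'city' = Prague

ANSWER: Prague


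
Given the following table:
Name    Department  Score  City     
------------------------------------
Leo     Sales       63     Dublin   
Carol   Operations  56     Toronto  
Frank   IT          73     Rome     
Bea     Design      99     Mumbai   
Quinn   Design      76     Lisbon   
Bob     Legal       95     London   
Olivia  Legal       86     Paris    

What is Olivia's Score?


Row 7: Olivia
Score = 86

ANSWER: 86


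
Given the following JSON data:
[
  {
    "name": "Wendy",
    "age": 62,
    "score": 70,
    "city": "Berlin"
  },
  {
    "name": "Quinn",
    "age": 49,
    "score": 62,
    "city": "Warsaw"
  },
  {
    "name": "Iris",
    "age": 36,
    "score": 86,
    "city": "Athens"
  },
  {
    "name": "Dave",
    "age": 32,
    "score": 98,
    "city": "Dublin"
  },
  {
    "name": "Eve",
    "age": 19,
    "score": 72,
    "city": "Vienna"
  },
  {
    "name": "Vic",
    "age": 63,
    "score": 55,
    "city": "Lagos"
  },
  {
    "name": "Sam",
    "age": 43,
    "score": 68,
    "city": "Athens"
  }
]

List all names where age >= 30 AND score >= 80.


Checking both conditions:
  Wendy (age=62, score=70) -> no
  Quinn (age=49, score=62) -> no
  Iris (age=36, score=86) -> YES
  Dave (age=32, score=98) -> YES
  Eve (age=19, score=72) -> no
  Vic (age=63, score=55) -> no
  Sam (age=43, score=68) -> no


ANSWER: Iris, Dave


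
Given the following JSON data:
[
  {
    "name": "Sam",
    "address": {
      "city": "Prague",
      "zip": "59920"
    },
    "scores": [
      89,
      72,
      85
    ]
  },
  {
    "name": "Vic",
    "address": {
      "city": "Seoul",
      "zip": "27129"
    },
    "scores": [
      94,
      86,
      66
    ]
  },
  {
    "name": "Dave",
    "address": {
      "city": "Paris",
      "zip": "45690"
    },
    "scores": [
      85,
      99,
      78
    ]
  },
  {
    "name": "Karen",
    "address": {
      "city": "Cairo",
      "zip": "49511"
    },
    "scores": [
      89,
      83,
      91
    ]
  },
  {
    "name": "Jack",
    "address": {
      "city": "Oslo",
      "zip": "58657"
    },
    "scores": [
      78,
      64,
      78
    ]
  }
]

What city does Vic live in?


Path: records[1].address.city
Value: Seoul

ANSWER: Seoul


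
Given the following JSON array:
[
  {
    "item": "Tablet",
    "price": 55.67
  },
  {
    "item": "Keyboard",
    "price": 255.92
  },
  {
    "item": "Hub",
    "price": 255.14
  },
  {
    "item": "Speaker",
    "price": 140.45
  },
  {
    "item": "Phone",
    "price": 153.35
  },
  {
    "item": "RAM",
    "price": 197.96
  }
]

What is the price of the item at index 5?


Array index 5 -> RAM
price = 197.96

ANSWER: 197.96


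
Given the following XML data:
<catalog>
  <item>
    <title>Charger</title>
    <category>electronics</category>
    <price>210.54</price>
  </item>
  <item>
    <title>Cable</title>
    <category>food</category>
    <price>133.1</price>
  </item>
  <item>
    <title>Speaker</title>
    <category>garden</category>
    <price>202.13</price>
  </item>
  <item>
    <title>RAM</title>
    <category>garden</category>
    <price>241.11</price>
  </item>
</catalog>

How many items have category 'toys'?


Scanning <item> elements for <category>toys</category>:
Count: 0

ANSWER: 0


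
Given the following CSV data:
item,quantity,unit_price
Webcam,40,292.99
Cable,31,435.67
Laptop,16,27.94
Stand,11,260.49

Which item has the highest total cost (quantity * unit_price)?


Computing row totals:
  Webcam: 11719.6
  Cable: 13505.77
  Laptop: 447.04
  Stand: 2865.39
Maximum: Cable (13505.77)

ANSWER: Cable


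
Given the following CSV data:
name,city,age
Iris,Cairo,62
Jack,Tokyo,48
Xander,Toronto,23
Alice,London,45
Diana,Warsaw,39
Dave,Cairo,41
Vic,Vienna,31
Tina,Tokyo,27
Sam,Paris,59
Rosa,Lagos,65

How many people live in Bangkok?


Scanning city column for 'Bangkok':
Total matches: 0

ANSWER: 0


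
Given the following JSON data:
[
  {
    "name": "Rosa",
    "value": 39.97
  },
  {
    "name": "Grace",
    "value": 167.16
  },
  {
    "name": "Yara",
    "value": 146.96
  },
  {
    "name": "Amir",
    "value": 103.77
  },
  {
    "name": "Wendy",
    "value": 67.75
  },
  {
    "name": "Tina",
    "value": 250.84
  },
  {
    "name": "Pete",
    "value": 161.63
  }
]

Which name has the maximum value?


Comparing values:
  Rosa: 39.97
  Grace: 167.16
  Yara: 146.96
  Amir: 103.77
  Wendy: 67.75
  Tina: 250.84
  Pete: 161.63
Maximum: Tina (250.84)

ANSWER: Tina


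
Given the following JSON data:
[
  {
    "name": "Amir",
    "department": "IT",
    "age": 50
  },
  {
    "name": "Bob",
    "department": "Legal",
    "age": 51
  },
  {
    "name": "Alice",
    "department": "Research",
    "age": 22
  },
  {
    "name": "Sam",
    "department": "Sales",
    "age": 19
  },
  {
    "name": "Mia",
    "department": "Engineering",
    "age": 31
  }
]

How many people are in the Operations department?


Scanning records for department = Operations
  No matches found
Count: 0

ANSWER: 0


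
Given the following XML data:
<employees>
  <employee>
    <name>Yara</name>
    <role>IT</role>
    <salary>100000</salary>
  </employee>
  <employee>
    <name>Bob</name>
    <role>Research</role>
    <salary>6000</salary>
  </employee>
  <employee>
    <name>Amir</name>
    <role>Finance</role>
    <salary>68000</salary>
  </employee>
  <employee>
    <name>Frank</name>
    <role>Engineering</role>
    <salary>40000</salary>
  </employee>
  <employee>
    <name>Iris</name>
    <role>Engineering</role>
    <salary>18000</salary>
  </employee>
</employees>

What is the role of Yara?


Searching for <employee> with <name>Yara</name>
Found at position 1
<role>IT</role>

ANSWER: IT


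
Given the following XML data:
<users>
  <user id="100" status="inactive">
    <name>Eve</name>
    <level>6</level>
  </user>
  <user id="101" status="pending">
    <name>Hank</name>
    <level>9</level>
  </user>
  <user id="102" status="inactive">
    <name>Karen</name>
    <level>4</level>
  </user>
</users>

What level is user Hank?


Finding user: Hank
<level>9</level>

ANSWER: 9


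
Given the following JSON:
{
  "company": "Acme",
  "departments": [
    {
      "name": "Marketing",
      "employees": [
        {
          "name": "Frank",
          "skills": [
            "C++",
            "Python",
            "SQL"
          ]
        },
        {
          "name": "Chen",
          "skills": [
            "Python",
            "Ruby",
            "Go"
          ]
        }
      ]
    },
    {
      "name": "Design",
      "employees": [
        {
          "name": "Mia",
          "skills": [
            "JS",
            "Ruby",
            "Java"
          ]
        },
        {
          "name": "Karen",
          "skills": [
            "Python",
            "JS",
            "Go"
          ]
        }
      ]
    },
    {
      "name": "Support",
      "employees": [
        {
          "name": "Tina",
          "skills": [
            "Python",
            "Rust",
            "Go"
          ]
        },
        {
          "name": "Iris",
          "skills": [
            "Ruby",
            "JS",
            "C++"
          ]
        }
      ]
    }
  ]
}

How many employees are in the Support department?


Path: departments[2].employees
Count: 2

ANSWER: 2


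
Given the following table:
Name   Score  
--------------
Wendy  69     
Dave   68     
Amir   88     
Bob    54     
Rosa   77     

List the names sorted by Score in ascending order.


Sorting by Score (ascending):
  Bob: 54
  Dave: 68
  Wendy: 69
  Rosa: 77
  Amir: 88


ANSWER: Bob, Dave, Wendy, Rosa, Amir


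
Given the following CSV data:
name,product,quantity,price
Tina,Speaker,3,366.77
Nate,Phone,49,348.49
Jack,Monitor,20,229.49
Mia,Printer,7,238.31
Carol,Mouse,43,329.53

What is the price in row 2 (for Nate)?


Row 2: Nate
Column 'price' = 348.49

ANSWER: 348.49


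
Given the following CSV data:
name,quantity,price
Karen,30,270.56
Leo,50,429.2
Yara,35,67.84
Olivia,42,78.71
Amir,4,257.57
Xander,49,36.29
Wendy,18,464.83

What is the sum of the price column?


Values in 'price' column:
  Row 1: 270.56
  Row 2: 429.2
  Row 3: 67.84
  Row 4: 78.71
  Row 5: 257.57
  Row 6: 36.29
  Row 7: 464.83
Sum = 270.56 + 429.2 + 67.84 + 78.71 + 257.57 + 36.29 + 464.83 = 1605.0

ANSWER: 1605.0


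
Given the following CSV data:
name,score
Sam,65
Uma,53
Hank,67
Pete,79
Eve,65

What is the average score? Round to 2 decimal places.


Scores: 65, 53, 67, 79, 65
Sum = 329
Count = 5
Average = 329 / 5 = 65.80

ANSWER: 65.80


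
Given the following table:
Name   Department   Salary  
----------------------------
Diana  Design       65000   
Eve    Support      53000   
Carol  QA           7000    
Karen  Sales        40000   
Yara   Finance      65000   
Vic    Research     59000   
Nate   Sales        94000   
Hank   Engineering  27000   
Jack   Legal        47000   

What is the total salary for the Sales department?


Sales department members:
  Karen: 40000
  Nate: 94000
Total = 40000 + 94000 = 134000

ANSWER: 134000


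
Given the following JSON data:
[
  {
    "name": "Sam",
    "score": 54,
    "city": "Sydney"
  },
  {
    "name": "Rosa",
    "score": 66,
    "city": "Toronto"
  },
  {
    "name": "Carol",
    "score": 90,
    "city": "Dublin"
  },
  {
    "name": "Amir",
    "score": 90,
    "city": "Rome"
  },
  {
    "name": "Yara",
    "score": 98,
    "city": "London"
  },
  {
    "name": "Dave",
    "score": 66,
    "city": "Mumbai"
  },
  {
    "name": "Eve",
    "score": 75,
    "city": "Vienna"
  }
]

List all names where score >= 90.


Filtering records where score >= 90:
  Sam (score=54) -> no
  Rosa (score=66) -> no
  Carol (score=90) -> YES
  Amir (score=90) -> YES
  Yara (score=98) -> YES
  Dave (score=66) -> no
  Eve (score=75) -> no


ANSWER: Carol, Amir, Yara


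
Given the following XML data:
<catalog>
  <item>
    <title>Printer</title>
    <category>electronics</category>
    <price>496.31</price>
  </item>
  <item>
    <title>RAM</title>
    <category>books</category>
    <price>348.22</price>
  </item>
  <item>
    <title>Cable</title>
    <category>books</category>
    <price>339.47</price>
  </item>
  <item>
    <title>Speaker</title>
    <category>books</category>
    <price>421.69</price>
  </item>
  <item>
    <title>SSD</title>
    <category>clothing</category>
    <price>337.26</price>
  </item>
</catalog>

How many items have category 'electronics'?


Scanning <item> elements for <category>electronics</category>:
  Item 1: Printer -> MATCH
Count: 1

ANSWER: 1


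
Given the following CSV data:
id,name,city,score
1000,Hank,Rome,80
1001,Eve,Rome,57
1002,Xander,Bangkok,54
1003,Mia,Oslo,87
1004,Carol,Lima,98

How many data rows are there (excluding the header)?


Counting rows (excluding header):
Header: id,name,city,score
Data rows: 5

ANSWER: 5


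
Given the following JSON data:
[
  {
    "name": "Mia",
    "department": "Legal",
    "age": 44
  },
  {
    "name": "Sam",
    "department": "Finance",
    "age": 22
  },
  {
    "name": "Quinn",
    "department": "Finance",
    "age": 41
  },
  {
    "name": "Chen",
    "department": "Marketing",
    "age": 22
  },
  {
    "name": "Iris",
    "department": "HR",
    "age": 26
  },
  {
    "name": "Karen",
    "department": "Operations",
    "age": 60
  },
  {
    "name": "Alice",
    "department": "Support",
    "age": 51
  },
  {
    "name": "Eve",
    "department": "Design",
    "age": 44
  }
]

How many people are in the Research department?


Scanning records for department = Research
  No matches found
Count: 0

ANSWER: 0


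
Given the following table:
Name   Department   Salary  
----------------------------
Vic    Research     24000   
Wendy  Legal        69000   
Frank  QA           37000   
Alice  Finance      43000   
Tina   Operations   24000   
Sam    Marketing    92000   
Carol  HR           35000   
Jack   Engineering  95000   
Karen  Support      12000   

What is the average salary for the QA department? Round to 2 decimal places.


QA department members:
  Frank: 37000
Sum = 37000
Count = 1
Average = 37000 / 1 = 37000.00

ANSWER: 37000.00


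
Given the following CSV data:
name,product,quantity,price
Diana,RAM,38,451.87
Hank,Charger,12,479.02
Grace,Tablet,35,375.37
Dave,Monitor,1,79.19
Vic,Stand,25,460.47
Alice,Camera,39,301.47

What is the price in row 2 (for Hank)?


Row 2: Hank
Column 'price' = 479.02

ANSWER: 479.02


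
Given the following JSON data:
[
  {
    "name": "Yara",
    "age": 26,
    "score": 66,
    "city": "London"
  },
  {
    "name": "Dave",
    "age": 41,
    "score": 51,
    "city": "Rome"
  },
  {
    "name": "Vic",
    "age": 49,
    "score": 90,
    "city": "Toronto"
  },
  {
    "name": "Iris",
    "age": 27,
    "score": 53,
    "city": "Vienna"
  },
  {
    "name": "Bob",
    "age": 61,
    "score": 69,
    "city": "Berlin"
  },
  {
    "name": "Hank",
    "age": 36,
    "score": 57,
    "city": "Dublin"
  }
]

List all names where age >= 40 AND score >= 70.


Checking both conditions:
  Yara (age=26, score=66) -> no
  Dave (age=41, score=51) -> no
  Vic (age=49, score=90) -> YES
  Iris (age=27, score=53) -> no
  Bob (age=61, score=69) -> no
  Hank (age=36, score=57) -> no


ANSWER: Vic


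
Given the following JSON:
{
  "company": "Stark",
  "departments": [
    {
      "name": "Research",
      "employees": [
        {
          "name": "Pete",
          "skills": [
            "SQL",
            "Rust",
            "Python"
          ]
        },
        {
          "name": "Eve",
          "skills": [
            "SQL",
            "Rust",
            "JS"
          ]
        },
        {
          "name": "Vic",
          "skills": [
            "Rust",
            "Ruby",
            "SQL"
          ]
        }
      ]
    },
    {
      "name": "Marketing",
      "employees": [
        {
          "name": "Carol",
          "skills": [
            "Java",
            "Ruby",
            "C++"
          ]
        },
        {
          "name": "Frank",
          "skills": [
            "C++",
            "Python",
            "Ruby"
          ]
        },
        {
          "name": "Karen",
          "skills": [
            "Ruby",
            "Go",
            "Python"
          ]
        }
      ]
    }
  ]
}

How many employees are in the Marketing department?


Path: departments[1].employees
Count: 3

ANSWER: 3


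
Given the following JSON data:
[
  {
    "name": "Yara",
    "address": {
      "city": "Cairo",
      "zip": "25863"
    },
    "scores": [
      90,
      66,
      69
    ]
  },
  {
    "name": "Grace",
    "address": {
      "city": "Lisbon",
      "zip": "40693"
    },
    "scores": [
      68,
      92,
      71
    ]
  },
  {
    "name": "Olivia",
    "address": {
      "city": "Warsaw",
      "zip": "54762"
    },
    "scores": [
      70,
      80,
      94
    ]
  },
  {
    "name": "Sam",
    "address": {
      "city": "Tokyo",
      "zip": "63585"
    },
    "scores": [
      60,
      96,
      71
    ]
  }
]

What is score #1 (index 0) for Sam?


Path: records[3].scores[0]
Value: 60

ANSWER: 60


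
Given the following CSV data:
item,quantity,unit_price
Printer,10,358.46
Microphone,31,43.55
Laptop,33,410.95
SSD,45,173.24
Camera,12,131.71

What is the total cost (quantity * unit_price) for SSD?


Row: SSD
quantity = 45
unit_price = 173.24
total = 45 * 173.24 = 7795.8

ANSWER: 7795.8


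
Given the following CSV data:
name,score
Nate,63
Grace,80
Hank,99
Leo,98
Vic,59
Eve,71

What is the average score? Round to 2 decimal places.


Scores: 63, 80, 99, 98, 59, 71
Sum = 470
Count = 6
Average = 470 / 6 = 78.33

ANSWER: 78.33


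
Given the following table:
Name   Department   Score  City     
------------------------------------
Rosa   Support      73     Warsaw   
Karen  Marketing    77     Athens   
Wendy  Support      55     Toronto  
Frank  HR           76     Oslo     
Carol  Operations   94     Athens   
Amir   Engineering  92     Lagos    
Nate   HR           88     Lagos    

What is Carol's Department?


Row 5: Carol
Department = Operations

ANSWER: Operations


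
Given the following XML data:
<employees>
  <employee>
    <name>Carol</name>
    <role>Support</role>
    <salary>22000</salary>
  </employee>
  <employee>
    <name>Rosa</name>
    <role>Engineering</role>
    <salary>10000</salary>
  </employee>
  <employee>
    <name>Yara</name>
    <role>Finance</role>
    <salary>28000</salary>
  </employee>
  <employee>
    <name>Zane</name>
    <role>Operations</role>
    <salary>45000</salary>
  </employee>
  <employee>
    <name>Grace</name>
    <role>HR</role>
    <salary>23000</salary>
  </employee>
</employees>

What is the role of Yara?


Searching for <employee> with <name>Yara</name>
Found at position 3
<role>Finance</role>

ANSWER: Finance


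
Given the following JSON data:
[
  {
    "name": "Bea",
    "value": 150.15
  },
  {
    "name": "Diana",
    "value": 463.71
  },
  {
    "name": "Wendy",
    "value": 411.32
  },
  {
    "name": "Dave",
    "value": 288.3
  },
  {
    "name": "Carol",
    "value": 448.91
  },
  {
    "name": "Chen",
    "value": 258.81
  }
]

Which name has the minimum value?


Comparing values:
  Bea: 150.15
  Diana: 463.71
  Wendy: 411.32
  Dave: 288.3
  Carol: 448.91
  Chen: 258.81
Minimum: Bea (150.15)

ANSWER: Bea


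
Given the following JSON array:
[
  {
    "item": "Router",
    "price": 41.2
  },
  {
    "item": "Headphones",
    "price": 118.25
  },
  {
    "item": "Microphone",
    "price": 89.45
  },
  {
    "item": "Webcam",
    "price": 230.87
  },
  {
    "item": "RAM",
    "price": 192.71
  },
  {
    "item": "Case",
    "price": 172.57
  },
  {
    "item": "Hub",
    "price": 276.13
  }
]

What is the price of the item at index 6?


Array index 6 -> Hub
price = 276.13

ANSWER: 276.13


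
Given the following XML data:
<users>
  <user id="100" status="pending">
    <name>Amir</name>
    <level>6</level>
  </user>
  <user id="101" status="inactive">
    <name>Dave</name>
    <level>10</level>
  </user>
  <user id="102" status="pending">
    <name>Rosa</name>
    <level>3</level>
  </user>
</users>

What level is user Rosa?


Finding user: Rosa
<level>3</level>

ANSWER: 3


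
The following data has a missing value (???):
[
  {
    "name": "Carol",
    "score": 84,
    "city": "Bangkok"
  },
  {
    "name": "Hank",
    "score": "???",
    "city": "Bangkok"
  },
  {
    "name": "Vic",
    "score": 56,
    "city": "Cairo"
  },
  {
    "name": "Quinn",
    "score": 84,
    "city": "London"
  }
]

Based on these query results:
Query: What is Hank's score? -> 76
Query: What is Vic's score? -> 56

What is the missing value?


The missing value is Hank's score
From query: Hank's score = 76

ANSWER: 76


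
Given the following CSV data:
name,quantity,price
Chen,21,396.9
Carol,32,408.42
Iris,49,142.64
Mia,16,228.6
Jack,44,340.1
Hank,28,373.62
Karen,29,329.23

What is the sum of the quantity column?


Values in 'quantity' column:
  Row 1: 21
  Row 2: 32
  Row 3: 49
  Row 4: 16
  Row 5: 44
  Row 6: 28
  Row 7: 29
Sum = 21 + 32 + 49 + 16 + 44 + 28 + 29 = 219

ANSWER: 219


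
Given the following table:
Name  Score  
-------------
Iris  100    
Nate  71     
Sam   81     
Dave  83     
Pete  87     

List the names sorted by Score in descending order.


Sorting by Score (descending):
  Iris: 100
  Pete: 87
  Dave: 83
  Sam: 81
  Nate: 71


ANSWER: Iris, Pete, Dave, Sam, Nate


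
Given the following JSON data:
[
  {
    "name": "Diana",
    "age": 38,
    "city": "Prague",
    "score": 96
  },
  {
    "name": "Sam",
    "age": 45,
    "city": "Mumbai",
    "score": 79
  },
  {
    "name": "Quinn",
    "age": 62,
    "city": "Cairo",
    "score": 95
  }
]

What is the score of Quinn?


Looking up record where name = Quinn
Record index: 2
Field 'score' = 95

ANSWER: 95


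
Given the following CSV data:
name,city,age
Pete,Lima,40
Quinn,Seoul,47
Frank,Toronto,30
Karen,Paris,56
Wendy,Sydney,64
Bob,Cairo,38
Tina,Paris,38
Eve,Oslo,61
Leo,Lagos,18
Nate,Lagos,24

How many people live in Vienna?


Scanning city column for 'Vienna':
Total matches: 0

ANSWER: 0


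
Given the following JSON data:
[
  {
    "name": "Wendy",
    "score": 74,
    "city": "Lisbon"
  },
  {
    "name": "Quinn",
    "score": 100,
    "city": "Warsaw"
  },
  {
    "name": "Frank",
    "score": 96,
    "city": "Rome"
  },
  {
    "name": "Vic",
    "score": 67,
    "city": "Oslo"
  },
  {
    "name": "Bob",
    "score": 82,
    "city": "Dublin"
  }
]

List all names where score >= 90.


Filtering records where score >= 90:
  Wendy (score=74) -> no
  Quinn (score=100) -> YES
  Frank (score=96) -> YES
  Vic (score=67) -> no
  Bob (score=82) -> no


ANSWER: Quinn, Frank


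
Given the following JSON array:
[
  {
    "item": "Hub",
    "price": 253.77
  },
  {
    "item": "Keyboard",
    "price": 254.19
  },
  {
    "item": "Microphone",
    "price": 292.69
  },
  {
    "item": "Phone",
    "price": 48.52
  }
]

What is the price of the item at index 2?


Array index 2 -> Microphone
price = 292.69

ANSWER: 292.69


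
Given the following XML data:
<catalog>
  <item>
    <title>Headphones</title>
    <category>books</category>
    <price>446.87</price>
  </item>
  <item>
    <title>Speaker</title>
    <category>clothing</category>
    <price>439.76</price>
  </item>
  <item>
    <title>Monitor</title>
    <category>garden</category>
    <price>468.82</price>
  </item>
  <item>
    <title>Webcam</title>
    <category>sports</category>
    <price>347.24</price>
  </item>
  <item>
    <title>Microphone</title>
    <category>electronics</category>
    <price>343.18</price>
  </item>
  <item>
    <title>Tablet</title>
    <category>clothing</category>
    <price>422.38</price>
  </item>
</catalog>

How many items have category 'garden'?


Scanning <item> elements for <category>garden</category>:
  Item 3: Monitor -> MATCH
Count: 1

ANSWER: 1


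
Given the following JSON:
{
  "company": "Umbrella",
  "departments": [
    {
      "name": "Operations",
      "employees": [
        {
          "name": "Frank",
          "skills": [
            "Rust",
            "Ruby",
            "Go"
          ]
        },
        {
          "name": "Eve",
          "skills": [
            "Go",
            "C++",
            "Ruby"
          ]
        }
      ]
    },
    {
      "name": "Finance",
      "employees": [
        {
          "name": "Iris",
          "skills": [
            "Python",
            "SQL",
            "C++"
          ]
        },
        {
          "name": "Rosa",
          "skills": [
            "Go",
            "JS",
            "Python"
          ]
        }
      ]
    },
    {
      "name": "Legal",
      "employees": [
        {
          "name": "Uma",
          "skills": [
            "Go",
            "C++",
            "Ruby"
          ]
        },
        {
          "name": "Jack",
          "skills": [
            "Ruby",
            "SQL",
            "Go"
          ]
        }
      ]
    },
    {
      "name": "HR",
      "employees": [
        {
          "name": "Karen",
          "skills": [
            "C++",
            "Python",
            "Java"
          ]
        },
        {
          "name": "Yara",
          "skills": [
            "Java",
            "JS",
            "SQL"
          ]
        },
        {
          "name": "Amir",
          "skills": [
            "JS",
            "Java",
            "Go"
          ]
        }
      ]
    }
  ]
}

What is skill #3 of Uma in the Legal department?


Path: departments[2].employees[0].skills[2]
Value: Ruby

ANSWER: Ruby


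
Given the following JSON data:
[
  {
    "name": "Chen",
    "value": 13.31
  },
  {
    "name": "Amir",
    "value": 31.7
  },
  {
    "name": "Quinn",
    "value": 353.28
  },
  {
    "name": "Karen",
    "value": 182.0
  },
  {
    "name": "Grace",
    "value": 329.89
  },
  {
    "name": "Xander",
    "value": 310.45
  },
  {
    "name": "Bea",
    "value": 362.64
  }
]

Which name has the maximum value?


Comparing values:
  Chen: 13.31
  Amir: 31.7
  Quinn: 353.28
  Karen: 182.0
  Grace: 329.89
  Xander: 310.45
  Bea: 362.64
Maximum: Bea (362.64)

ANSWER: Bea


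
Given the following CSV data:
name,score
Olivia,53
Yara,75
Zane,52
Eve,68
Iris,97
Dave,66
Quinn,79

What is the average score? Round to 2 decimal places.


Scores: 53, 75, 52, 68, 97, 66, 79
Sum = 490
Count = 7
Average = 490 / 7 = 70.00

ANSWER: 70.00


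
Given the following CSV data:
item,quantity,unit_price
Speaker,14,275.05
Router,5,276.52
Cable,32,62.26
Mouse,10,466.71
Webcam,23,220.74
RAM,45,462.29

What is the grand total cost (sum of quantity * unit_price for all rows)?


Computing row totals:
  Speaker: 14 * 275.05 = 3850.7
  Router: 5 * 276.52 = 1382.6
  Cable: 32 * 62.26 = 1992.32
  Mouse: 10 * 466.71 = 4667.1
  Webcam: 23 * 220.74 = 5077.02
  RAM: 45 * 462.29 = 20803.05
Grand total = 3850.7 + 1382.6 + 1992.32 + 4667.1 + 5077.02 + 20803.05 = 37772.79

ANSWER: 37772.79


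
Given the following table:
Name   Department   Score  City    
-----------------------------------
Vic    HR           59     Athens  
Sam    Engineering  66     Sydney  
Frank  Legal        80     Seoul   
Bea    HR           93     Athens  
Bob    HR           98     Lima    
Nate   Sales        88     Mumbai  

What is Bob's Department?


Row 5: Bob
Department = HR

ANSWER: HR


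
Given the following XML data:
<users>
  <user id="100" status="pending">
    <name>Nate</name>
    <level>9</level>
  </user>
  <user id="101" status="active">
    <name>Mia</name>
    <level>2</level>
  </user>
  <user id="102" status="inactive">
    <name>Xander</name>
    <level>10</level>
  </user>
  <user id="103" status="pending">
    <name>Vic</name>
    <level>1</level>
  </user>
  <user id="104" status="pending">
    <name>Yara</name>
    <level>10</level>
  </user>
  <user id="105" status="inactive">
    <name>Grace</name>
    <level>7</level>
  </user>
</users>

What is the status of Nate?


Finding user with name = Nate
user id="100" status="pending"

ANSWER: pending


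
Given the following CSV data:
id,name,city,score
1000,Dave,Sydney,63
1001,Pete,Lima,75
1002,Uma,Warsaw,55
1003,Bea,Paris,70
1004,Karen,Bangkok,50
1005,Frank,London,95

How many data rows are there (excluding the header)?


Counting rows (excluding header):
Header: id,name,city,score
Data rows: 6

ANSWER: 6


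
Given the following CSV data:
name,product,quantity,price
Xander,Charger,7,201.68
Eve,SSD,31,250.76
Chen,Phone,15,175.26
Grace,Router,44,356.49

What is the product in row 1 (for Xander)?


Row 1: Xander
Column 'product' = Charger

ANSWER: Charger


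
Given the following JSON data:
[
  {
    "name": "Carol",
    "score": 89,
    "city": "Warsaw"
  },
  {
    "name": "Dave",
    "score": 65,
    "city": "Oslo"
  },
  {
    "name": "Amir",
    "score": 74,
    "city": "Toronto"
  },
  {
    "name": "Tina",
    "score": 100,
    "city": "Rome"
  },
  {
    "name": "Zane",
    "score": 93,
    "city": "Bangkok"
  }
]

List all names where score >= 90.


Filtering records where score >= 90:
  Carol (score=89) -> no
  Dave (score=65) -> no
  Amir (score=74) -> no
  Tina (score=100) -> YES
  Zane (score=93) -> YES


ANSWER: Tina, Zane


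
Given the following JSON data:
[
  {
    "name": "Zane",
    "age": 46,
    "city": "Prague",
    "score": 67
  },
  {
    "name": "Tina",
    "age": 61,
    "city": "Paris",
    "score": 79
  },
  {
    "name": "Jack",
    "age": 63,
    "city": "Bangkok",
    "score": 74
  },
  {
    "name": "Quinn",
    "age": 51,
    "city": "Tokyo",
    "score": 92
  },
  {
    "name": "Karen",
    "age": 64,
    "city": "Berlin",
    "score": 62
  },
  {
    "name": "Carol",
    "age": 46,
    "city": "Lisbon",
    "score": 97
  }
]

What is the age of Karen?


Looking up record where name = Karen
Record index: 4
Field 'age' = 64

ANSWER: 64


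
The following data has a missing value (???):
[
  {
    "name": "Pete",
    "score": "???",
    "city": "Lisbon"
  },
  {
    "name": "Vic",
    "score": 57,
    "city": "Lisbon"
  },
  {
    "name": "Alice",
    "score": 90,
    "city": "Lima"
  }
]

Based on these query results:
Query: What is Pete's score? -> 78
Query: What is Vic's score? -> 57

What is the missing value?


The missing value is Pete's score
From query: Pete's score = 78

ANSWER: 78


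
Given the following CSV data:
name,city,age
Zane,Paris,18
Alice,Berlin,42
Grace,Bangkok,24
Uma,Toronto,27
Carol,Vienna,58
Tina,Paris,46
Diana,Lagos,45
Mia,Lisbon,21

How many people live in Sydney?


Scanning city column for 'Sydney':
Total matches: 0

ANSWER: 0


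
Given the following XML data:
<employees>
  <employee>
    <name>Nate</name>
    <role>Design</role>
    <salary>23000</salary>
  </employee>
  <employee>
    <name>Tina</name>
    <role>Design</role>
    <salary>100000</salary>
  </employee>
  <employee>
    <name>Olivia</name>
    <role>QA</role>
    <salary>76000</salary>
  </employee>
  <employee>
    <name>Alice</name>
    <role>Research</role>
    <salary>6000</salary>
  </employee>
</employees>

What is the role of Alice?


Searching for <employee> with <name>Alice</name>
Found at position 4
<role>Research</role>

ANSWER: Research


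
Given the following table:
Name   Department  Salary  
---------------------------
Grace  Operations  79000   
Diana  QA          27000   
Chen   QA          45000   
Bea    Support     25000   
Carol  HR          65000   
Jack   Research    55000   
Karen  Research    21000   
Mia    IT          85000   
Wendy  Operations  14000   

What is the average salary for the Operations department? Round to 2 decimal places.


Operations department members:
  Grace: 79000
  Wendy: 14000
Sum = 93000
Count = 2
Average = 93000 / 2 = 46500.00

ANSWER: 46500.00


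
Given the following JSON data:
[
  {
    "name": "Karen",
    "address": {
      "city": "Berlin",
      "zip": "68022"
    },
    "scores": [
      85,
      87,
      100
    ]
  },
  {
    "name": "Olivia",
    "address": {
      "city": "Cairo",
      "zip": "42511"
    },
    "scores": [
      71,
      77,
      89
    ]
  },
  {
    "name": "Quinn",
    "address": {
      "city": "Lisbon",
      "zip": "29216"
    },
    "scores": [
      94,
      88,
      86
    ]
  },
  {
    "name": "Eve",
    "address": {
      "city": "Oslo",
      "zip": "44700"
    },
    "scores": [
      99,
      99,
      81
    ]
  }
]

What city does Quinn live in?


Path: records[2].address.city
Value: Lisbon

ANSWER: Lisbon


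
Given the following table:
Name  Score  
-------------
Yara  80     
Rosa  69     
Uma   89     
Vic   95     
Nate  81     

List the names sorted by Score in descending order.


Sorting by Score (descending):
  Vic: 95
  Uma: 89
  Nate: 81
  Yara: 80
  Rosa: 69


ANSWER: Vic, Uma, Nate, Yara, Rosa


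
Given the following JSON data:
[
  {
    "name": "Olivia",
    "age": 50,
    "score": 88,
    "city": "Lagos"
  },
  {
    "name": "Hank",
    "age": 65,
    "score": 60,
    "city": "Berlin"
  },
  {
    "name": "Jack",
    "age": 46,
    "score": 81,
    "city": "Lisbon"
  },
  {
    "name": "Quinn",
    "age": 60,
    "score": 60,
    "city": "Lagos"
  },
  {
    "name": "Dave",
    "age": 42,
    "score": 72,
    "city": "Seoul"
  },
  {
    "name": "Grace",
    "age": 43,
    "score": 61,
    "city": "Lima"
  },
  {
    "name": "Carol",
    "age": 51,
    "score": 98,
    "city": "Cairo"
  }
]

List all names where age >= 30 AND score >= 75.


Checking both conditions:
  Olivia (age=50, score=88) -> YES
  Hank (age=65, score=60) -> no
  Jack (age=46, score=81) -> YES
  Quinn (age=60, score=60) -> no
  Dave (age=42, score=72) -> no
  Grace (age=43, score=61) -> no
  Carol (age=51, score=98) -> YES


ANSWER: Olivia, Jack, Carol
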